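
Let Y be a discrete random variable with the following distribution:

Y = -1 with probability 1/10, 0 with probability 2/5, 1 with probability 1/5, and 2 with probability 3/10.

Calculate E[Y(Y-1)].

0.8

E[Y(Y-1)] = Σ y(y-1)·P(Y=y)
 = 2·1/10 + 0·2/5 + 0·1/5 + 2·3/10
 = 1/5 + 0 + 0 + 3/5
 = 4/5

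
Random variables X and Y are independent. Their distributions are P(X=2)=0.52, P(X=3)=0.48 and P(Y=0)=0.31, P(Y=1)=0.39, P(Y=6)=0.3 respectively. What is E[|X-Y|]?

E[|X-Y|] = Σ_x Σ_y |x-y| · P(X=x)P(Y=y)
 = 2·0.1612 + 1·0.2028 + 4·0.156 + 3·0.1488 + 2·0.1872 + 3·0.144
 = 0.3224 + 0.2028 + 0.624 + 0.4464 + 0.3744 + 0.432
 = 2.402

2.402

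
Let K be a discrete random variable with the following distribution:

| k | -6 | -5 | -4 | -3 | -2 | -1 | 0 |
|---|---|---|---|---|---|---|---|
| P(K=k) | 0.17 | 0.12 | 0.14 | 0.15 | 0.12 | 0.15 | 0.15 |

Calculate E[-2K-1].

E[-2K-1] = Σ (-2k-1)·P(K=k)
 = 11·0.17 + 9·0.12 + 7·0.14 + 5·0.15 + 3·0.12 + 1·0.15 + (-1)·0.15
 = 1.87 + 1.08 + 0.98 + 0.75 + 0.36 + 0.15 + (-0.15)
 = 5.04

5.04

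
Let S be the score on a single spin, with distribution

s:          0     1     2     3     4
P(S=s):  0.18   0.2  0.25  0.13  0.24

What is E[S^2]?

6.21

E[S^2] = Σ s^2·P(S=s)
 = 0·0.18 + 1·0.2 + 4·0.25 + 9·0.13 + 16·0.24
 = 0 + 0.2 + 1 + 1.17 + 3.84
 = 6.21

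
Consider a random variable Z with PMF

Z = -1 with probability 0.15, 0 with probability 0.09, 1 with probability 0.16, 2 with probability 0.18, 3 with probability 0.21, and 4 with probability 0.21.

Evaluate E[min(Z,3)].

E[min(Z,3)] = Σ min(z,3)·P(Z=z)
 = (-1)·0.15 + 0·0.09 + 1·0.16 + 2·0.18 + 3·0.21 + 3·0.21
 = (-0.15) + 0 + 0.16 + 0.36 + 0.63 + 0.63
 = 1.63

1.63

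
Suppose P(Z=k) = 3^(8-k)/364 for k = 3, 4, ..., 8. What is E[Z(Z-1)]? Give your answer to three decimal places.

E[Z(Z-1)] = Σ z(z-1)·P(Z=z)
 = 6·243/364 + 12·81/364 + 20·27/364 + 30·9/364 + 42·3/364 + 56·1/364
 = 729/182 + 243/91 + 135/91 + 135/182 + 9/26 + 2/13
 = 1711/182

9.401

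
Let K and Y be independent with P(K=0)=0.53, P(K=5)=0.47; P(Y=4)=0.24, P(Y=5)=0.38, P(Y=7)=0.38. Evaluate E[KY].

12.972

E[KY] = Σ_k Σ_y ky · P(K=k)P(Y=y)
 = 0·0.1272 + 0·0.2014 + 0·0.2014 + 20·0.1128 + 25·0.1786 + 35·0.1786
 = 0 + 0 + 0 + 2.256 + 4.465 + 6.251
 = 12.972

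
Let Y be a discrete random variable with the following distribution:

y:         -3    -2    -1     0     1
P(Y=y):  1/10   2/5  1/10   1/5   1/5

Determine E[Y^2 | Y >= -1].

P(Y >= -1) = 1/10 + 1/5 + 1/5 = 1/2.
E[Y^2 | Y >= -1] = [1·1/10 + 0·1/5 + 1·1/5] / (1/2)
 = 3/10 / (1/2)
 = 3/5

0.6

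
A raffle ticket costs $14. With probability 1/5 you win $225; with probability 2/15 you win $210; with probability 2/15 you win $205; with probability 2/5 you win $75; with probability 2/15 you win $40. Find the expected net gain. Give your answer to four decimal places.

E[payout] = 225·1/5 + 210·2/15 + 205·2/15 + 75·2/5 + 40·2/15
 = 45 + 28 + 82/3 + 30 + 16/3
 = 407/3
Net = 407/3 - 14 = 365/3

121.6667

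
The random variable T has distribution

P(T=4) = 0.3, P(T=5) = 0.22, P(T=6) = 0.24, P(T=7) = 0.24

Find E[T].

E[T] = Σ t·P(T=t)
 = 4·0.3 + 5·0.22 + 6·0.24 + 7·0.24
 = 1.2 + 1.1 + 1.44 + 1.68
 = 5.42

5.42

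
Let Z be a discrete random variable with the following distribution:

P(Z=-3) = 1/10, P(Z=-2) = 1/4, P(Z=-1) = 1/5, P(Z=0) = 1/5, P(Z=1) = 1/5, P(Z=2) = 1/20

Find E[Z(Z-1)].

3.2

E[Z(Z-1)] = Σ z(z-1)·P(Z=z)
 = 12·1/10 + 6·1/4 + 2·1/5 + 0·1/5 + 0·1/5 + 2·1/20
 = 6/5 + 3/2 + 2/5 + 0 + 0 + 1/10
 = 16/5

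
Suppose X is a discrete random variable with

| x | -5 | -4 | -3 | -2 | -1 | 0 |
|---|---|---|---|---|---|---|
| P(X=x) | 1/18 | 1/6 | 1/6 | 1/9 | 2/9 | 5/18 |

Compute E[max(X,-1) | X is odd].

-1

P(X is odd) = 1/18 + 1/6 + 2/9 = 4/9.
E[max(X,-1) | X is odd] = [(-1)·1/18 + (-1)·1/6 + (-1)·2/9] / (4/9)
 = -4/9 / (4/9)
 = -1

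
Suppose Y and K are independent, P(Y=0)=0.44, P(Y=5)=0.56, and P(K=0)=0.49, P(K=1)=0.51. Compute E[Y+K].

E[Y+K] = Σ_y Σ_k (y+k) · P(Y=y)P(K=k)
 = 0·0.2156 + 1·0.2244 + 5·0.2744 + 6·0.2856
 = 0 + 0.2244 + 1.372 + 1.7136
 = 3.31

3.31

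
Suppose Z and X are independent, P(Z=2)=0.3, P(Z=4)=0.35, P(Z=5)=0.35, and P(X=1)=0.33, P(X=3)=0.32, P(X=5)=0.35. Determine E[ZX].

E[ZX] = Σ_z Σ_x zx · P(Z=z)P(X=x)
 = 2·0.099 + 6·0.096 + 10·0.105 + 4·0.1155 + 12·0.112 + 20·0.1225 + 5·0.1155 + 15·0.112 + 25·0.1225
 = 0.198 + 0.576 + 1.05 + 0.462 + 1.344 + 2.45 + 0.5775 + 1.68 + 3.0625
 = 11.4

11.4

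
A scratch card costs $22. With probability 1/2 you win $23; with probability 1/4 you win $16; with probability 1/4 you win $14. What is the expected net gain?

E[payout] = 23·1/2 + 16·1/4 + 14·1/4
 = 23/2 + 4 + 7/2
 = 19
Net = 19 - 22 = -3

-3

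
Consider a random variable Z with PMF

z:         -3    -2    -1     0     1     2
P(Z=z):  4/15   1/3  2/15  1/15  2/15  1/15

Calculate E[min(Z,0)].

-1.6

E[min(Z,0)] = Σ min(z,0)·P(Z=z)
 = (-3)·4/15 + (-2)·1/3 + (-1)·2/15 + 0·1/15 + 0·2/15 + 0·1/15
 = (-4/5) + (-2/3) + (-2/15) + 0 + 0 + 0
 = -8/5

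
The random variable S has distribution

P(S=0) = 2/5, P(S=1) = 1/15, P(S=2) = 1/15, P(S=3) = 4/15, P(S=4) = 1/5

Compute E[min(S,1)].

0.6

E[min(S,1)] = Σ min(s,1)·P(S=s)
 = 0·2/5 + 1·1/15 + 1·1/15 + 1·4/15 + 1·1/5
 = 0 + 1/15 + 1/15 + 4/15 + 1/5
 = 3/5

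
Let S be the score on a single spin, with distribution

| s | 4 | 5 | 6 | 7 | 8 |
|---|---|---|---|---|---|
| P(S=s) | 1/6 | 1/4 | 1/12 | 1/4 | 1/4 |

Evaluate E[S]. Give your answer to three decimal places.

E[S] = Σ s·P(S=s)
 = 4·1/6 + 5·1/4 + 6·1/12 + 7·1/4 + 8·1/4
 = 2/3 + 5/4 + 1/2 + 7/4 + 2
 = 37/6

6.167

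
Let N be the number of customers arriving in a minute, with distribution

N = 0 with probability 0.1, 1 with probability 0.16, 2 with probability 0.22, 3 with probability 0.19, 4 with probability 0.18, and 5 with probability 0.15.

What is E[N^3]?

37.32

E[N^3] = Σ n^3·P(N=n)
 = 0·0.1 + 1·0.16 + 8·0.22 + 27·0.19 + 64·0.18 + 125·0.15
 = 0 + 0.16 + 1.76 + 5.13 + 11.52 + 18.75
 = 37.32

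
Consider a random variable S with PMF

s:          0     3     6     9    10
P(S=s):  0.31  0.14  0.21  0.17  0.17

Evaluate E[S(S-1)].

34.68

E[S(S-1)] = Σ s(s-1)·P(S=s)
 = 0·0.31 + 6·0.14 + 30·0.21 + 72·0.17 + 90·0.17
 = 0 + 0.84 + 6.3 + 12.24 + 15.3
 = 34.68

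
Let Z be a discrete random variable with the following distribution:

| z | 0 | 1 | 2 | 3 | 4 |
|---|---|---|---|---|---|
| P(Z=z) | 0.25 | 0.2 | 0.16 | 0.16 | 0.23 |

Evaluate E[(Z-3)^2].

E[(Z-3)^2] = Σ (z-3)^2·P(Z=z)
 = 9·0.25 + 4·0.2 + 1·0.16 + 0·0.16 + 1·0.23
 = 2.25 + 0.8 + 0.16 + 0 + 0.23
 = 3.44

3.44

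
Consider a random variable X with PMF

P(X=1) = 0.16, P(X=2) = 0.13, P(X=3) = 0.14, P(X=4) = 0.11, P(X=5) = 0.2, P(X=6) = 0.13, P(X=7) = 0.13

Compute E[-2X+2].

-5.94

E[-2X+2] = Σ (-2x+2)·P(X=x)
 = 0·0.16 + (-2)·0.13 + (-4)·0.14 + (-6)·0.11 + (-8)·0.2 + (-10)·0.13 + (-12)·0.13
 = 0 + (-0.26) + (-0.56) + (-0.66) + (-1.6) + (-1.3) + (-1.56)
 = -5.94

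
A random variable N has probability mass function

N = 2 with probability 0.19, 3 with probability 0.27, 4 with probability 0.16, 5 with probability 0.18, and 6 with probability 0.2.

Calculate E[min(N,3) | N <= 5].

P(N <= 5) = 0.19 + 0.27 + 0.16 + 0.18 = 0.8.
E[min(N,3) | N <= 5] = [2·0.19 + 3·0.27 + 3·0.16 + 3·0.18] / 0.8
 = 2.21 / 0.8
 = 221/80

2.7625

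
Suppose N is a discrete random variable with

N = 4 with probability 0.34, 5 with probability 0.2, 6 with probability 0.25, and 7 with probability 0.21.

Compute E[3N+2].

17.99

E[3N+2] = Σ (3n+2)·P(N=n)
 = 14·0.34 + 17·0.2 + 20·0.25 + 23·0.21
 = 4.76 + 3.4 + 5 + 4.83
 = 17.99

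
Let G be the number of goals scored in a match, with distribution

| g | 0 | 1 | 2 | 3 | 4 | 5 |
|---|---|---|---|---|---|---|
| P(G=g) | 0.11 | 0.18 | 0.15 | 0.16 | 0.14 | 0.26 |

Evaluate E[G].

E[G] = Σ g·P(G=g)
 = 0·0.11 + 1·0.18 + 2·0.15 + 3·0.16 + 4·0.14 + 5·0.26
 = 0 + 0.18 + 0.3 + 0.48 + 0.56 + 1.3
 = 2.82

2.82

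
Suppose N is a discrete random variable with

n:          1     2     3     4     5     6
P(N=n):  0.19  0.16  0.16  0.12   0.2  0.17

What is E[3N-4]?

E[3N-4] = Σ (3n-4)·P(N=n)
 = (-1)·0.19 + 2·0.16 + 5·0.16 + 8·0.12 + 11·0.2 + 14·0.17
 = (-0.19) + 0.32 + 0.8 + 0.96 + 2.2 + 2.38
 = 6.47

6.47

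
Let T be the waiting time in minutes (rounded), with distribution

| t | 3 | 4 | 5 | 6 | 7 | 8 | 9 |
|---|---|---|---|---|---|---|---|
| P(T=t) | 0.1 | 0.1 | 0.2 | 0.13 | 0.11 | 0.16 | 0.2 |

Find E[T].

6.33

E[T] = Σ t·P(T=t)
 = 3·0.1 + 4·0.1 + 5·0.2 + 6·0.13 + 7·0.11 + 8·0.16 + 9·0.2
 = 0.3 + 0.4 + 1 + 0.78 + 0.77 + 1.28 + 1.8
 = 6.33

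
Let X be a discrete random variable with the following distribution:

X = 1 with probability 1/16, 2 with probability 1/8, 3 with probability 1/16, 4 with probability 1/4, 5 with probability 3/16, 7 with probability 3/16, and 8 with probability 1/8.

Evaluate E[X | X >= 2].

5

P(X >= 2) = 1/8 + 1/16 + 1/4 + 3/16 + 3/16 + 1/8 = 15/16.
E[X | X >= 2] = [2·1/8 + 3·1/16 + 4·1/4 + 5·3/16 + 7·3/16 + 8·1/8] / (15/16)
 = 75/16 / (15/16)
 = 5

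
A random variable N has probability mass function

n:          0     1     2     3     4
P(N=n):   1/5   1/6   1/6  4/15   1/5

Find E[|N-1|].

1.5

E[|N-1|] = Σ |n-1|·P(N=n)
 = 1·1/5 + 0·1/6 + 1·1/6 + 2·4/15 + 3·1/5
 = 1/5 + 0 + 1/6 + 8/15 + 3/5
 = 3/2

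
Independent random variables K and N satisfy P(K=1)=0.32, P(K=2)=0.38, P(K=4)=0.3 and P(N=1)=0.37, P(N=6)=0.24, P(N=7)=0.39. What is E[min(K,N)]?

E[min(K,N)] = Σ_k Σ_n min(k,n) · P(K=k)P(N=n)
 = 1·0.1184 + 1·0.0768 + 1·0.1248 + 1·0.1406 + 2·0.0912 + 2·0.1482 + 1·0.111 + 4·0.072 + 4·0.117
 = 0.1184 + 0.0768 + 0.1248 + 0.1406 + 0.1824 + 0.2964 + 0.111 + 0.288 + 0.468
 = 1.8064

1.8064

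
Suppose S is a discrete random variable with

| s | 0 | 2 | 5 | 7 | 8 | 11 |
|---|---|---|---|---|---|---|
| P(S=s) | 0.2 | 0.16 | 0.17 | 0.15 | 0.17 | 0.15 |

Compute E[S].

E[S] = Σ s·P(S=s)
 = 0·0.2 + 2·0.16 + 5·0.17 + 7·0.15 + 8·0.17 + 11·0.15
 = 0 + 0.32 + 0.85 + 1.05 + 1.36 + 1.65
 = 5.23

5.23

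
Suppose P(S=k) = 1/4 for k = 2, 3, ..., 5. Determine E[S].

E[S] = Σ s·P(S=s)
 = 2·1/4 + 3·1/4 + 4·1/4 + 5·1/4
 = 1/2 + 3/4 + 1 + 5/4
 = 7/2

3.5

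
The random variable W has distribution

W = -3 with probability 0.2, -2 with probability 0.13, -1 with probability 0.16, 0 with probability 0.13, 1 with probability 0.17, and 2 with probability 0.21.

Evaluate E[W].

-0.43

E[W] = Σ w·P(W=w)
 = (-3)·0.2 + (-2)·0.13 + (-1)·0.16 + 0·0.13 + 1·0.17 + 2·0.21
 = (-0.6) + (-0.26) + (-0.16) + 0 + 0.17 + 0.42
 = -0.43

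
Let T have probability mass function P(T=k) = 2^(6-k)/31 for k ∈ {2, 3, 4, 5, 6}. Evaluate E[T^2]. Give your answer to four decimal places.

E[T^2] = Σ t^2·P(T=t)
 = 4·16/31 + 9·8/31 + 16·4/31 + 25·2/31 + 36·1/31
 = 64/31 + 72/31 + 64/31 + 50/31 + 36/31
 = 286/31

9.2258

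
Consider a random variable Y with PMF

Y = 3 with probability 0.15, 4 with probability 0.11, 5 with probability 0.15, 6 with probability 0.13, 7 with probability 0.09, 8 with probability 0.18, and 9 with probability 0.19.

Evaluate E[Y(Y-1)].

E[Y(Y-1)] = Σ y(y-1)·P(Y=y)
 = 6·0.15 + 12·0.11 + 20·0.15 + 30·0.13 + 42·0.09 + 56·0.18 + 72·0.19
 = 0.9 + 1.32 + 3 + 3.9 + 3.78 + 10.08 + 13.68
 = 36.66

36.66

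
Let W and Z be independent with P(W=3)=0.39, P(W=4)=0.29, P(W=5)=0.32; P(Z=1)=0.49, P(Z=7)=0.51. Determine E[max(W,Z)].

E[max(W,Z)] = Σ_w Σ_z max(w,z) · P(W=w)P(Z=z)
 = 3·0.1911 + 7·0.1989 + 4·0.1421 + 7·0.1479 + 5·0.1568 + 7·0.1632
 = 0.5733 + 1.3923 + 0.5684 + 1.0353 + 0.784 + 1.1424
 = 5.4957

5.4957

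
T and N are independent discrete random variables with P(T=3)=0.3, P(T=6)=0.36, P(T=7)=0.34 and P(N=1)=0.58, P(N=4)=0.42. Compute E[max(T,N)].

E[max(T,N)] = Σ_t Σ_n max(t,n) · P(T=t)P(N=n)
 = 3·0.174 + 4·0.126 + 6·0.2088 + 6·0.1512 + 7·0.1972 + 7·0.1428
 = 0.522 + 0.504 + 1.2528 + 0.9072 + 1.3804 + 0.9996
 = 5.566

5.566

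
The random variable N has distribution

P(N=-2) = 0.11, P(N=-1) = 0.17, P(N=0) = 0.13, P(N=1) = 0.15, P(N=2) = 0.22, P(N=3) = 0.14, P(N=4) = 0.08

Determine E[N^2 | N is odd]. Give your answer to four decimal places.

P(N is odd) = 0.17 + 0.15 + 0.14 = 0.46.
E[N^2 | N is odd] = [1·0.17 + 1·0.15 + 9·0.14] / 0.46
 = 1.58 / 0.46
 = 79/23

3.4348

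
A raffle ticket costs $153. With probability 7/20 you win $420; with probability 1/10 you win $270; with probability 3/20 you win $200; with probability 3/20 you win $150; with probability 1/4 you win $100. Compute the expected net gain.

E[payout] = 420·7/20 + 270·1/10 + 200·3/20 + 150·3/20 + 100·1/4
 = 147 + 27 + 30 + 45/2 + 25
 = 503/2
Net = 503/2 - 153 = 197/2

98.5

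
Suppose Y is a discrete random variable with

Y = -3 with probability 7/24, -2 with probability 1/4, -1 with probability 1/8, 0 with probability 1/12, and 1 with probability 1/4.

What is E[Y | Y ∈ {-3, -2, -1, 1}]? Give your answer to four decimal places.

-1.3636

P(Y ∈ {-3, -2, -1, 1}) = 7/24 + 1/4 + 1/8 + 1/4 = 11/12.
E[Y | Y ∈ {-3, -2, -1, 1}] = [(-3)·7/24 + (-2)·1/4 + (-1)·1/8 + 1·1/4] / (11/12)
 = -5/4 / (11/12)
 = -15/11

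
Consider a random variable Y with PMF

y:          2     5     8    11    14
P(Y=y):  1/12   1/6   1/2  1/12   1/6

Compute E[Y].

E[Y] = Σ y·P(Y=y)
 = 2·1/12 + 5·1/6 + 8·1/2 + 11·1/12 + 14·1/6
 = 1/6 + 5/6 + 4 + 11/12 + 7/3
 = 33/4

8.25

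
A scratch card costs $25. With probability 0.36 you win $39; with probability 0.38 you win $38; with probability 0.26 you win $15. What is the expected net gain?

7.38

E[payout] = 39·0.36 + 38·0.38 + 15·0.26
 = 14.04 + 14.44 + 3.9
 = 32.38
Net = 32.38 - 25 = 7.38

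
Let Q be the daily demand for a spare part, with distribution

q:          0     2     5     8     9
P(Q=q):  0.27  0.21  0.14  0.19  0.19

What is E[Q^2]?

E[Q^2] = Σ q^2·P(Q=q)
 = 0·0.27 + 4·0.21 + 25·0.14 + 64·0.19 + 81·0.19
 = 0 + 0.84 + 3.5 + 12.16 + 15.39
 = 31.89

31.89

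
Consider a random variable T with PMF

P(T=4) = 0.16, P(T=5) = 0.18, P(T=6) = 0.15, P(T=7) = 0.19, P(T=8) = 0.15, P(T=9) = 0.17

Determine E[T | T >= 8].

P(T >= 8) = 0.15 + 0.17 = 0.32.
E[T | T >= 8] = [8·0.15 + 9·0.17] / 0.32
 = 2.73 / 0.32
 = 273/32

8.53125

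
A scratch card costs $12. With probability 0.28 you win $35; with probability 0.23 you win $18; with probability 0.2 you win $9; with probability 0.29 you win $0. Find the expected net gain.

3.74

E[payout] = 35·0.28 + 18·0.23 + 9·0.2 + 0·0.29
 = 9.8 + 4.14 + 1.8 + 0
 = 15.74
Net = 15.74 - 12 = 3.74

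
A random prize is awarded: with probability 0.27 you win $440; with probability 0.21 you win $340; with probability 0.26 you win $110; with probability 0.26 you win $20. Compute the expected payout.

224

E[payout] = 440·0.27 + 340·0.21 + 110·0.26 + 20·0.26
 = 118.8 + 71.4 + 28.6 + 5.2
 = 224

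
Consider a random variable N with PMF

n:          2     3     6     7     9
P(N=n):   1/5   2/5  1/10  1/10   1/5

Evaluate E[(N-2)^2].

E[(N-2)^2] = Σ (n-2)^2·P(N=n)
 = 0·1/5 + 1·2/5 + 16·1/10 + 25·1/10 + 49·1/5
 = 0 + 2/5 + 8/5 + 5/2 + 49/5
 = 143/10

14.3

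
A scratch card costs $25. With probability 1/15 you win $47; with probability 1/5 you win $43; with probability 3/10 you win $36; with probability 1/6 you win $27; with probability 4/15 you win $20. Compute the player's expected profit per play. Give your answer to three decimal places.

E[payout] = 47·1/15 + 43·1/5 + 36·3/10 + 27·1/6 + 20·4/15
 = 47/15 + 43/5 + 54/5 + 9/2 + 16/3
 = 971/30
Net = 971/30 - 25 = 221/30

7.367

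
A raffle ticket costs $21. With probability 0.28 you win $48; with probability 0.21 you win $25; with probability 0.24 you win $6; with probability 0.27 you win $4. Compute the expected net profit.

0.21

E[payout] = 48·0.28 + 25·0.21 + 6·0.24 + 4·0.27
 = 13.44 + 5.25 + 1.44 + 1.08
 = 21.21
Net = 21.21 - 21 = 0.21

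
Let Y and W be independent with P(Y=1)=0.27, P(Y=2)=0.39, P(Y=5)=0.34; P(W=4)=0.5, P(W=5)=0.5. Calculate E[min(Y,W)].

2.58

E[min(Y,W)] = Σ_y Σ_w min(y,w) · P(Y=y)P(W=w)
 = 1·0.135 + 1·0.135 + 2·0.195 + 2·0.195 + 4·0.17 + 5·0.17
 = 0.135 + 0.135 + 0.39 + 0.39 + 0.68 + 0.85
 = 2.58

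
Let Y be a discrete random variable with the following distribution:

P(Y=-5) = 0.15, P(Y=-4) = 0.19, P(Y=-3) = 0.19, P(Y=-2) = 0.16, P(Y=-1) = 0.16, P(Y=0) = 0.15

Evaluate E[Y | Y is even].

P(Y is even) = 0.19 + 0.16 + 0.15 = 0.5.
E[Y | Y is even] = [(-4)·0.19 + (-2)·0.16 + 0·0.15] / 0.5
 = -1.08 / 0.5
 = -54/25

-2.16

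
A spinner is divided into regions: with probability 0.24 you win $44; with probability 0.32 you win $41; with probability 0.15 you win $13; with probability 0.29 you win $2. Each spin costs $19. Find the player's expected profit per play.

E[payout] = 44·0.24 + 41·0.32 + 13·0.15 + 2·0.29
 = 10.56 + 13.12 + 1.95 + 0.58
 = 26.21
Net = 26.21 - 19 = 7.21

7.21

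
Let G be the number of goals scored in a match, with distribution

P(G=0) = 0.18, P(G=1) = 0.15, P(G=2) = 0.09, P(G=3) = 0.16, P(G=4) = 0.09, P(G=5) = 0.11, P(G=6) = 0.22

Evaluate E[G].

3.04

E[G] = Σ g·P(G=g)
 = 0·0.18 + 1·0.15 + 2·0.09 + 3·0.16 + 4·0.09 + 5·0.11 + 6·0.22
 = 0 + 0.15 + 0.18 + 0.48 + 0.36 + 0.55 + 1.32
 = 3.04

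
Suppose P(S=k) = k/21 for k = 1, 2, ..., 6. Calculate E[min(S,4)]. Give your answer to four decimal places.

3.5238

E[min(S,4)] = Σ min(s,4)·P(S=s)
 = 1·1/21 + 2·2/21 + 3·1/7 + 4·4/21 + 4·5/21 + 4·2/7
 = 1/21 + 4/21 + 3/7 + 16/21 + 20/21 + 8/7
 = 74/21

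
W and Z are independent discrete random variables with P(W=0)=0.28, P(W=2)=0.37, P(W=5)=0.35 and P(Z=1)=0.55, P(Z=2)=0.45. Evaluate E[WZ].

E[WZ] = Σ_w Σ_z wz · P(W=w)P(Z=z)
 = 0·0.154 + 0·0.126 + 2·0.2035 + 4·0.1665 + 5·0.1925 + 10·0.1575
 = 0 + 0 + 0.407 + 0.666 + 0.9625 + 1.575
 = 3.6105

3.6105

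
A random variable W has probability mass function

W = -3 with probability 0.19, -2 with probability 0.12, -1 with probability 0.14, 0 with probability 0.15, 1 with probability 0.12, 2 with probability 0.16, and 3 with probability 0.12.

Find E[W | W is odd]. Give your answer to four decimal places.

P(W is odd) = 0.19 + 0.14 + 0.12 + 0.12 = 0.57.
E[W | W is odd] = [(-3)·0.19 + (-1)·0.14 + 1·0.12 + 3·0.12] / 0.57
 = -0.23 / 0.57
 = -23/57

-0.4035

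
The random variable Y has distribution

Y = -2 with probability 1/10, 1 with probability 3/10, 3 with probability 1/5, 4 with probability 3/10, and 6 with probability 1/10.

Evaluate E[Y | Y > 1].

4

P(Y > 1) = 1/5 + 3/10 + 1/10 = 3/5.
E[Y | Y > 1] = [3·1/5 + 4·3/10 + 6·1/10] / (3/5)
 = 12/5 / (3/5)
 = 4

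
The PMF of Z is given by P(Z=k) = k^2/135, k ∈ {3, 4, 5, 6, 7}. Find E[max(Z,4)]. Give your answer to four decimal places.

E[max(Z,4)] = Σ max(z,4)·P(Z=z)
 = 4·1/15 + 4·16/135 + 5·5/27 + 6·4/15 + 7·49/135
 = 4/15 + 64/135 + 25/27 + 8/5 + 343/135
 = 784/135

5.8074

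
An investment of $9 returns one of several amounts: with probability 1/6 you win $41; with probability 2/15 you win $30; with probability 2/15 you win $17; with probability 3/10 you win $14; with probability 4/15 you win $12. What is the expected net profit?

11.5

E[payout] = 41·1/6 + 30·2/15 + 17·2/15 + 14·3/10 + 12·4/15
 = 41/6 + 4 + 34/15 + 21/5 + 16/5
 = 41/2
Net = 41/2 - 9 = 23/2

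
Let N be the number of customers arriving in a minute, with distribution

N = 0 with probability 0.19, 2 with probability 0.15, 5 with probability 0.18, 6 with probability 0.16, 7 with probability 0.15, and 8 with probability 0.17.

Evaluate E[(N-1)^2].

E[(N-1)^2] = Σ (n-1)^2·P(N=n)
 = 1·0.19 + 1·0.15 + 16·0.18 + 25·0.16 + 36·0.15 + 49·0.17
 = 0.19 + 0.15 + 2.88 + 4 + 5.4 + 8.33
 = 20.95

20.95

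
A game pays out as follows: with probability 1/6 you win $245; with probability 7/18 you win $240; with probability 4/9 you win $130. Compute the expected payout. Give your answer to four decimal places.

E[payout] = 245·1/6 + 240·7/18 + 130·4/9
 = 245/6 + 280/3 + 520/9
 = 3455/18

191.9444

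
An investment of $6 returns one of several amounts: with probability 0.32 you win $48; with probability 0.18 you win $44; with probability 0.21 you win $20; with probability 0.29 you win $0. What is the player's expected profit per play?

E[payout] = 48·0.32 + 44·0.18 + 20·0.21 + 0·0.29
 = 15.36 + 7.92 + 4.2 + 0
 = 27.48
Net = 27.48 - 6 = 21.48

21.48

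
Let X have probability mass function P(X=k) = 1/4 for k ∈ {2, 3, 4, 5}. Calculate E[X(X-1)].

E[X(X-1)] = Σ x(x-1)·P(X=x)
 = 2·1/4 + 6·1/4 + 12·1/4 + 20·1/4
 = 1/2 + 3/2 + 3 + 5
 = 10

10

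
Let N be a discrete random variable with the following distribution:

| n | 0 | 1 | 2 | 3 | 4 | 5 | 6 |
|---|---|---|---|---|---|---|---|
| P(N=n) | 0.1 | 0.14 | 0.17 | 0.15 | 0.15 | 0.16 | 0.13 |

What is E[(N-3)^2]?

3.59

E[(N-3)^2] = Σ (n-3)^2·P(N=n)
 = 9·0.1 + 4·0.14 + 1·0.17 + 0·0.15 + 1·0.15 + 4·0.16 + 9·0.13
 = 0.9 + 0.56 + 0.17 + 0 + 0.15 + 0.64 + 1.17
 = 3.59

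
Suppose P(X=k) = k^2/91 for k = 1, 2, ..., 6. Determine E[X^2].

25

E[X^2] = Σ x^2·P(X=x)
 = 1·1/91 + 4·4/91 + 9·9/91 + 16·16/91 + 25·25/91 + 36·36/91
 = 1/91 + 16/91 + 81/91 + 256/91 + 625/91 + 1296/91
 = 25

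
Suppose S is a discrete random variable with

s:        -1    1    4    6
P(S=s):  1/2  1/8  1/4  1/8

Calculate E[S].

E[S] = Σ s·P(S=s)
 = (-1)·1/2 + 1·1/8 + 4·1/4 + 6·1/8
 = (-1/2) + 1/8 + 1 + 3/4
 = 11/8

1.375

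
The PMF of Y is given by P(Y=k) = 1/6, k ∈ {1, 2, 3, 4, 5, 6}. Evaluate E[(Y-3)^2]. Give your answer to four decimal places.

3.1667

E[(Y-3)^2] = Σ (y-3)^2·P(Y=y)
 = 4·1/6 + 1·1/6 + 0·1/6 + 1·1/6 + 4·1/6 + 9·1/6
 = 2/3 + 1/6 + 0 + 1/6 + 2/3 + 3/2
 = 19/6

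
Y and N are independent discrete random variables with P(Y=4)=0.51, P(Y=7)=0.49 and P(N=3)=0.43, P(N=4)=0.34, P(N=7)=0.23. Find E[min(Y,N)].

3.9081

E[min(Y,N)] = Σ_y Σ_n min(y,n) · P(Y=y)P(N=n)
 = 3·0.2193 + 4·0.1734 + 4·0.1173 + 3·0.2107 + 4·0.1666 + 7·0.1127
 = 0.6579 + 0.6936 + 0.4692 + 0.6321 + 0.6664 + 0.7889
 = 3.9081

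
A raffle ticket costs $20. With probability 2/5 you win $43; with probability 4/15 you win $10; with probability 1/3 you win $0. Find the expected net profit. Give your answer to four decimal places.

-0.1333

E[payout] = 43·2/5 + 10·4/15 + 0·1/3
 = 86/5 + 8/3 + 0
 = 298/15
Net = 298/15 - 20 = -2/15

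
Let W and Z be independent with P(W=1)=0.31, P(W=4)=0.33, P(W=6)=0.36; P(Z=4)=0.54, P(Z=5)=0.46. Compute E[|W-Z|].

1.7788

E[|W-Z|] = Σ_w Σ_z |w-z| · P(W=w)P(Z=z)
 = 3·0.1674 + 4·0.1426 + 0·0.1782 + 1·0.1518 + 2·0.1944 + 1·0.1656
 = 0.5022 + 0.5704 + 0 + 0.1518 + 0.3888 + 0.1656
 = 1.7788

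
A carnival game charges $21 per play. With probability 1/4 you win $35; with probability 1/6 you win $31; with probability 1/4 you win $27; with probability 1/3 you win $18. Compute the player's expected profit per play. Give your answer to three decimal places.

E[payout] = 35·1/4 + 31·1/6 + 27·1/4 + 18·1/3
 = 35/4 + 31/6 + 27/4 + 6
 = 80/3
Net = 80/3 - 21 = 17/3

5.667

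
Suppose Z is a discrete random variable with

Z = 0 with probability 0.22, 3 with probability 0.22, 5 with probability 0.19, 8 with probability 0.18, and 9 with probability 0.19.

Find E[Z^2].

33.64

E[Z^2] = Σ z^2·P(Z=z)
 = 0·0.22 + 9·0.22 + 25·0.19 + 64·0.18 + 81·0.19
 = 0 + 1.98 + 4.75 + 11.52 + 15.39
 = 33.64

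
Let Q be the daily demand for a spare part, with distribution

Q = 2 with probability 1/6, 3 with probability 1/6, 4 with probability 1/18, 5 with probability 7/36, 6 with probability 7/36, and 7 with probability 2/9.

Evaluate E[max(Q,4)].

E[max(Q,4)] = Σ max(q,4)·P(Q=q)
 = 4·1/6 + 4·1/6 + 4·1/18 + 5·7/36 + 6·7/36 + 7·2/9
 = 2/3 + 2/3 + 2/9 + 35/36 + 7/6 + 14/9
 = 21/4

5.25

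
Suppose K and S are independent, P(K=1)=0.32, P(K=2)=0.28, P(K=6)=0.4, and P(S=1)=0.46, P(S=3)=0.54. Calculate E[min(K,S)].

E[min(K,S)] = Σ_k Σ_s min(k,s) · P(K=k)P(S=s)
 = 1·0.1472 + 1·0.1728 + 1·0.1288 + 2·0.1512 + 1·0.184 + 3·0.216
 = 0.1472 + 0.1728 + 0.1288 + 0.3024 + 0.184 + 0.648
 = 1.5832

1.5832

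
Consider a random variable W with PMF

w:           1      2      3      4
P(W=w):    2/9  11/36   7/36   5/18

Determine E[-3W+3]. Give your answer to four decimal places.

E[-3W+3] = Σ (-3w+3)·P(W=w)
 = 0·2/9 + (-3)·11/36 + (-6)·7/36 + (-9)·5/18
 = 0 + (-11/12) + (-7/6) + (-5/2)
 = -55/12

-4.5833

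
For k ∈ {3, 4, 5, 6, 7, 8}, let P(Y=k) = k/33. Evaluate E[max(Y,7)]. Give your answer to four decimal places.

E[max(Y,7)] = Σ max(y,7)·P(Y=y)
 = 7·1/11 + 7·4/33 + 7·5/33 + 7·2/11 + 7·7/33 + 8·8/33
 = 7/11 + 28/33 + 35/33 + 14/11 + 49/33 + 64/33
 = 239/33

7.2424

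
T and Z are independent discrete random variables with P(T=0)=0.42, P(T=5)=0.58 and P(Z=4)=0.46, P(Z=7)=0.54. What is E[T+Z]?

8.52

E[T+Z] = Σ_t Σ_z (t+z) · P(T=t)P(Z=z)
 = 4·0.1932 + 7·0.2268 + 9·0.2668 + 12·0.3132
 = 0.7728 + 1.5876 + 2.4012 + 3.7584
 = 8.52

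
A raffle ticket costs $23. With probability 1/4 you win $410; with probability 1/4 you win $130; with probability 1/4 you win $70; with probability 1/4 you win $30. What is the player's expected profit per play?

137

E[payout] = 410·1/4 + 130·1/4 + 70·1/4 + 30·1/4
 = 205/2 + 65/2 + 35/2 + 15/2
 = 160
Net = 160 - 23 = 137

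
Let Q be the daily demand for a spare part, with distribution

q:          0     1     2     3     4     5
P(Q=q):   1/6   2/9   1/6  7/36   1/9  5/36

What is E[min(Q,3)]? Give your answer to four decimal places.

E[min(Q,3)] = Σ min(q,3)·P(Q=q)
 = 0·1/6 + 1·2/9 + 2·1/6 + 3·7/36 + 3·1/9 + 3·5/36
 = 0 + 2/9 + 1/3 + 7/12 + 1/3 + 5/12
 = 17/9

1.8889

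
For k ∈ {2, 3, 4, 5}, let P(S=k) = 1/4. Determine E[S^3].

E[S^3] = Σ s^3·P(S=s)
 = 8·1/4 + 27·1/4 + 64·1/4 + 125·1/4
 = 2 + 27/4 + 16 + 125/4
 = 56

56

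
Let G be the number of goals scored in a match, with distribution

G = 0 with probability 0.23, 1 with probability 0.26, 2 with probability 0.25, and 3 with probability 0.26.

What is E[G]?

1.54

E[G] = Σ g·P(G=g)
 = 0·0.23 + 1·0.26 + 2·0.25 + 3·0.26
 = 0 + 0.26 + 0.5 + 0.78
 = 1.54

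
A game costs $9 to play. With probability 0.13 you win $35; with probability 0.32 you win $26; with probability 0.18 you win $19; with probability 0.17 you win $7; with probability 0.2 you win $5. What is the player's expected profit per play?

E[payout] = 35·0.13 + 26·0.32 + 19·0.18 + 7·0.17 + 5·0.2
 = 4.55 + 8.32 + 3.42 + 1.19 + 1
 = 18.48
Net = 18.48 - 9 = 9.48

9.48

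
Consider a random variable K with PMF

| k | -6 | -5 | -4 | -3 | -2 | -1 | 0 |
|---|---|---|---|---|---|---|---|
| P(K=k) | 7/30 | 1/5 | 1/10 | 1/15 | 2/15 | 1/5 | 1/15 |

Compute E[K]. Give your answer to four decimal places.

-3.4667

E[K] = Σ k·P(K=k)
 = (-6)·7/30 + (-5)·1/5 + (-4)·1/10 + (-3)·1/15 + (-2)·2/15 + (-1)·1/5 + 0·1/15
 = (-7/5) + (-1) + (-2/5) + (-1/5) + (-4/15) + (-1/5) + 0
 = -52/15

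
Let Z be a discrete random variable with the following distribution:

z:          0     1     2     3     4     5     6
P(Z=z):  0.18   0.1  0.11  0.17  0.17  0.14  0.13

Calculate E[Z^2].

12.97

E[Z^2] = Σ z^2·P(Z=z)
 = 0·0.18 + 1·0.1 + 4·0.11 + 9·0.17 + 16·0.17 + 25·0.14 + 36·0.13
 = 0 + 0.1 + 0.44 + 1.53 + 2.72 + 3.5 + 4.68
 = 12.97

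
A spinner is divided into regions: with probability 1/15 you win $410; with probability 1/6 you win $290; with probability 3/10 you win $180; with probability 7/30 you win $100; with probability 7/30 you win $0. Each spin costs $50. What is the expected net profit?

103

E[payout] = 410·1/15 + 290·1/6 + 180·3/10 + 100·7/30 + 0·7/30
 = 82/3 + 145/3 + 54 + 70/3 + 0
 = 153
Net = 153 - 50 = 103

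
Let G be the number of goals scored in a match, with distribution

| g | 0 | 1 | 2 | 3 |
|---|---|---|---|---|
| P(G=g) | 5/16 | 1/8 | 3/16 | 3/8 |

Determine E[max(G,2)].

2.375

E[max(G,2)] = Σ max(g,2)·P(G=g)
 = 2·5/16 + 2·1/8 + 2·3/16 + 3·3/8
 = 5/8 + 1/4 + 3/8 + 9/8
 = 19/8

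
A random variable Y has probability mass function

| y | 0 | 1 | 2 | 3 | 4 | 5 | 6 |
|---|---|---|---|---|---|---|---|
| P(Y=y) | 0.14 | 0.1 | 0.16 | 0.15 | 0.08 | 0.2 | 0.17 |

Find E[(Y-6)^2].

E[(Y-6)^2] = Σ (y-6)^2·P(Y=y)
 = 36·0.14 + 25·0.1 + 16·0.16 + 9·0.15 + 4·0.08 + 1·0.2 + 0·0.17
 = 5.04 + 2.5 + 2.56 + 1.35 + 0.32 + 0.2 + 0
 = 11.97

11.97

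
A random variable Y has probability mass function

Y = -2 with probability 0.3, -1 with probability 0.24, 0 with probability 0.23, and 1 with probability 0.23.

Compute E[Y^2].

E[Y^2] = Σ y^2·P(Y=y)
 = 4·0.3 + 1·0.24 + 0·0.23 + 1·0.23
 = 1.2 + 0.24 + 0 + 0.23
 = 1.67

1.67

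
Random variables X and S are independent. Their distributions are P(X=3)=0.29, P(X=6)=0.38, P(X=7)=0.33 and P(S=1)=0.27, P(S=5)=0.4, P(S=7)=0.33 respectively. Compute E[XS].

E[XS] = Σ_x Σ_s xs · P(X=x)P(S=s)
 = 3·0.0783 + 15·0.116 + 21·0.0957 + 6·0.1026 + 30·0.152 + 42·0.1254 + 7·0.0891 + 35·0.132 + 49·0.1089
 = 0.2349 + 1.74 + 2.0097 + 0.6156 + 4.56 + 5.2668 + 0.6237 + 4.62 + 5.3361
 = 25.0068

25.0068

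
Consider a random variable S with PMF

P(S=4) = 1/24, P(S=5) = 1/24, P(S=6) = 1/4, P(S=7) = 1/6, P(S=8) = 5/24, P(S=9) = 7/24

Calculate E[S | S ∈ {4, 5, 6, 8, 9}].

7.4

P(S ∈ {4, 5, 6, 8, 9}) = 1/24 + 1/24 + 1/4 + 5/24 + 7/24 = 5/6.
E[S | S ∈ {4, 5, 6, 8, 9}] = [4·1/24 + 5·1/24 + 6·1/4 + 8·5/24 + 9·7/24] / (5/6)
 = 37/6 / (5/6)
 = 37/5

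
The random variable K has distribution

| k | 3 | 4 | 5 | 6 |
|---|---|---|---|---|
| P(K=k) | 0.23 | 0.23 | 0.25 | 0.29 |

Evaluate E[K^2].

22.44

E[K^2] = Σ k^2·P(K=k)
 = 9·0.23 + 16·0.23 + 25·0.25 + 36·0.29
 = 2.07 + 3.68 + 6.25 + 10.44
 = 22.44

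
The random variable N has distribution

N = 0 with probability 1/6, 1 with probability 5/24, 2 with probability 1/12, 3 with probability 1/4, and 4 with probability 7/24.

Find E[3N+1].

7.875

E[3N+1] = Σ (3n+1)·P(N=n)
 = 1·1/6 + 4·5/24 + 7·1/12 + 10·1/4 + 13·7/24
 = 1/6 + 5/6 + 7/12 + 5/2 + 91/24
 = 63/8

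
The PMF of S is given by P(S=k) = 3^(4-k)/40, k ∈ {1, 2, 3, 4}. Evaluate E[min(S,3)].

E[min(S,3)] = Σ min(s,3)·P(S=s)
 = 1·27/40 + 2·9/40 + 3·3/40 + 3·1/40
 = 27/40 + 9/20 + 9/40 + 3/40
 = 57/40

1.425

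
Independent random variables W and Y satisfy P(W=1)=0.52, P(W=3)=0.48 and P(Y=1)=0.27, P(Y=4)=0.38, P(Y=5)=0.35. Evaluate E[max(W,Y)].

3.7992

E[max(W,Y)] = Σ_w Σ_y max(w,y) · P(W=w)P(Y=y)
 = 1·0.1404 + 4·0.1976 + 5·0.182 + 3·0.1296 + 4·0.1824 + 5·0.168
 = 0.1404 + 0.7904 + 0.91 + 0.3888 + 0.7296 + 0.84
 = 3.7992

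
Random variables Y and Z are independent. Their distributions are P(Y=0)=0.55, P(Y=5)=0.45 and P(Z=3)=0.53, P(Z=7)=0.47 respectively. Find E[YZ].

E[YZ] = Σ_y Σ_z yz · P(Y=y)P(Z=z)
 = 0·0.2915 + 0·0.2585 + 15·0.2385 + 35·0.2115
 = 0 + 0 + 3.5775 + 7.4025
 = 10.98

10.98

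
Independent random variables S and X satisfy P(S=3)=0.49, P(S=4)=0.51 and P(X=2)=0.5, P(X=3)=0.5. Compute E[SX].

E[SX] = Σ_s Σ_x sx · P(S=s)P(X=x)
 = 6·0.245 + 9·0.245 + 8·0.255 + 12·0.255
 = 1.47 + 2.205 + 2.04 + 3.06
 = 8.775

8.775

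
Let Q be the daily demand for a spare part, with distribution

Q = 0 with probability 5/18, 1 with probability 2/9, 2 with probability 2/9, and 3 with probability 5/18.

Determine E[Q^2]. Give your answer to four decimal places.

3.6111

E[Q^2] = Σ q^2·P(Q=q)
 = 0·5/18 + 1·2/9 + 4·2/9 + 9·5/18
 = 0 + 2/9 + 8/9 + 5/2
 = 65/18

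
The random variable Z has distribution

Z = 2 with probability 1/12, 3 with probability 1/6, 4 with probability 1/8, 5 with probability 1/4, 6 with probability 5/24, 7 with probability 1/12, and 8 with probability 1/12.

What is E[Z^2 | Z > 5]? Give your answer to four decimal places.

P(Z > 5) = 5/24 + 1/12 + 1/12 = 3/8.
E[Z^2 | Z > 5] = [36·5/24 + 49·1/12 + 64·1/12] / (3/8)
 = 203/12 / (3/8)
 = 406/9

45.1111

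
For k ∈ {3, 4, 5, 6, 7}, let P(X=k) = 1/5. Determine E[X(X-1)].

E[X(X-1)] = Σ x(x-1)·P(X=x)
 = 6·1/5 + 12·1/5 + 20·1/5 + 30·1/5 + 42·1/5
 = 6/5 + 12/5 + 4 + 6 + 42/5
 = 22

22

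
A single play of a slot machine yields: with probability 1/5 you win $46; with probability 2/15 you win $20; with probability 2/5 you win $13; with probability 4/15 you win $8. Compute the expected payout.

19.2

E[payout] = 46·1/5 + 20·2/15 + 13·2/5 + 8·4/15
 = 46/5 + 8/3 + 26/5 + 32/15
 = 96/5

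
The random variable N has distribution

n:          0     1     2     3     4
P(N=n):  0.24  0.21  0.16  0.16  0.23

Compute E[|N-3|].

E[|N-3|] = Σ |n-3|·P(N=n)
 = 3·0.24 + 2·0.21 + 1·0.16 + 0·0.16 + 1·0.23
 = 0.72 + 0.42 + 0.16 + 0 + 0.23
 = 1.53

1.53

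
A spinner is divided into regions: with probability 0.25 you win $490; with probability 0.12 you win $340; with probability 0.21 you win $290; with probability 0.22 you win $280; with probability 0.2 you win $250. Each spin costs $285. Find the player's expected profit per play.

50.8

E[payout] = 490·0.25 + 340·0.12 + 290·0.21 + 280·0.22 + 250·0.2
 = 122.5 + 40.8 + 60.9 + 61.6 + 50
 = 335.8
Net = 335.8 - 285 = 50.8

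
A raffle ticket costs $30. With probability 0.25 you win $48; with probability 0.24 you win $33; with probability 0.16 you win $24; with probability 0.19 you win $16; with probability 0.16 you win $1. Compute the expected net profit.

E[payout] = 48·0.25 + 33·0.24 + 24·0.16 + 16·0.19 + 1·0.16
 = 12 + 7.92 + 3.84 + 3.04 + 0.16
 = 26.96
Net = 26.96 - 30 = -3.04

-3.04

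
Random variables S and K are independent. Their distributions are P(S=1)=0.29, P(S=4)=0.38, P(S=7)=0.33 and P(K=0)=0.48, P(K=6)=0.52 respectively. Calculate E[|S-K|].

E[|S-K|] = Σ_s Σ_k |s-k| · P(S=s)P(K=k)
 = 1·0.1392 + 5·0.1508 + 4·0.1824 + 2·0.1976 + 7·0.1584 + 1·0.1716
 = 0.1392 + 0.754 + 0.7296 + 0.3952 + 1.1088 + 0.1716
 = 3.2984

3.2984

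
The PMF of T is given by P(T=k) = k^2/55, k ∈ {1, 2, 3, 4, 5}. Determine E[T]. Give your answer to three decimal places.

E[T] = Σ t·P(T=t)
 = 1·1/55 + 2·4/55 + 3·9/55 + 4·16/55 + 5·5/11
 = 1/55 + 8/55 + 27/55 + 64/55 + 25/11
 = 45/11

4.091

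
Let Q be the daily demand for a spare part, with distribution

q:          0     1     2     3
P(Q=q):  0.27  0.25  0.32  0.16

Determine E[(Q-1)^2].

E[(Q-1)^2] = Σ (q-1)^2·P(Q=q)
 = 1·0.27 + 0·0.25 + 1·0.32 + 4·0.16
 = 0.27 + 0 + 0.32 + 0.64
 = 1.23

1.23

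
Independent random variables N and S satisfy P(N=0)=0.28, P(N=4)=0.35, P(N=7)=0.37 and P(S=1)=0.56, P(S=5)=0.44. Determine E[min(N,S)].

1.8332

E[min(N,S)] = Σ_n Σ_s min(n,s) · P(N=n)P(S=s)
 = 0·0.1568 + 0·0.1232 + 1·0.196 + 4·0.154 + 1·0.2072 + 5·0.1628
 = 0 + 0 + 0.196 + 0.616 + 0.2072 + 0.814
 = 1.8332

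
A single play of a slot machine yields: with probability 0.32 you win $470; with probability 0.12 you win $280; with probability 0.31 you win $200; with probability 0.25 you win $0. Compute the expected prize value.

E[payout] = 470·0.32 + 280·0.12 + 200·0.31 + 0·0.25
 = 150.4 + 33.6 + 62 + 0
 = 246

246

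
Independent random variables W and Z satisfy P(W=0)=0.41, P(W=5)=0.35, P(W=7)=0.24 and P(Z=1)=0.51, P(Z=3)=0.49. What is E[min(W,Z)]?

E[min(W,Z)] = Σ_w Σ_z min(w,z) · P(W=w)P(Z=z)
 = 0·0.2091 + 0·0.2009 + 1·0.1785 + 3·0.1715 + 1·0.1224 + 3·0.1176
 = 0 + 0 + 0.1785 + 0.5145 + 0.1224 + 0.3528
 = 1.1682

1.1682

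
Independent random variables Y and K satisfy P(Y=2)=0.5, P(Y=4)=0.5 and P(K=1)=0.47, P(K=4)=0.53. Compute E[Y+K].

5.59

E[Y+K] = Σ_y Σ_k (y+k) · P(Y=y)P(K=k)
 = 3·0.235 + 6·0.265 + 5·0.235 + 8·0.265
 = 0.705 + 1.59 + 1.175 + 2.12
 = 5.59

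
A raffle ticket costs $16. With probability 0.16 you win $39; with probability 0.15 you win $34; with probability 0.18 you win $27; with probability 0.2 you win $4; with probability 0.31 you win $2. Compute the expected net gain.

1.62

E[payout] = 39·0.16 + 34·0.15 + 27·0.18 + 4·0.2 + 2·0.31
 = 6.24 + 5.1 + 4.86 + 0.8 + 0.62
 = 17.62
Net = 17.62 - 16 = 1.62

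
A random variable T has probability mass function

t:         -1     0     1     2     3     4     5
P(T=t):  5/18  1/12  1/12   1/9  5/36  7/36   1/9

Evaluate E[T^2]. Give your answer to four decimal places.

E[T^2] = Σ t^2·P(T=t)
 = 1·5/18 + 0·1/12 + 1·1/12 + 4·1/9 + 9·5/36 + 16·7/36 + 25·1/9
 = 5/18 + 0 + 1/12 + 4/9 + 5/4 + 28/9 + 25/9
 = 143/18

7.9444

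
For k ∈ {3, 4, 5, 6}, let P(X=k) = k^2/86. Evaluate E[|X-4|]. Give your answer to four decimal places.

1.2326

E[|X-4|] = Σ |x-4|·P(X=x)
 = 1·9/86 + 0·8/43 + 1·25/86 + 2·18/43
 = 9/86 + 0 + 25/86 + 36/43
 = 53/43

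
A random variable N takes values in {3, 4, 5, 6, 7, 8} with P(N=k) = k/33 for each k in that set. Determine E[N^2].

39

E[N^2] = Σ n^2·P(N=n)
 = 9·1/11 + 16·4/33 + 25·5/33 + 36·2/11 + 49·7/33 + 64·8/33
 = 9/11 + 64/33 + 125/33 + 72/11 + 343/33 + 512/33
 = 39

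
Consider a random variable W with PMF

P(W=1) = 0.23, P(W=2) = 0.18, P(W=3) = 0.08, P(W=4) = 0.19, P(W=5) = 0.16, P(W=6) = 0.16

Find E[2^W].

E[2^W] = Σ 2^w·P(W=w)
 = 2·0.23 + 4·0.18 + 8·0.08 + 16·0.19 + 32·0.16 + 64·0.16
 = 0.46 + 0.72 + 0.64 + 3.04 + 5.12 + 10.24
 = 20.22

20.22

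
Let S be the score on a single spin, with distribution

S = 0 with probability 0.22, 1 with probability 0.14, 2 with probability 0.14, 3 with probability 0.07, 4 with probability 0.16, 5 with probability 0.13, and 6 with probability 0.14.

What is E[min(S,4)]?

E[min(S,4)] = Σ min(s,4)·P(S=s)
 = 0·0.22 + 1·0.14 + 2·0.14 + 3·0.07 + 4·0.16 + 4·0.13 + 4·0.14
 = 0 + 0.14 + 0.28 + 0.21 + 0.64 + 0.52 + 0.56
 = 2.35

2.35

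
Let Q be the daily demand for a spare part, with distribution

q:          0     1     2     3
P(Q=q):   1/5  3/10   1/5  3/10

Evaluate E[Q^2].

E[Q^2] = Σ q^2·P(Q=q)
 = 0·1/5 + 1·3/10 + 4·1/5 + 9·3/10
 = 0 + 3/10 + 4/5 + 27/10
 = 19/5

3.8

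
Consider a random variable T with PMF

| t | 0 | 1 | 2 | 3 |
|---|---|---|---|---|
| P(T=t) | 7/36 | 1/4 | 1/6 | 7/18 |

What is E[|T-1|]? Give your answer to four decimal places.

1.1389

E[|T-1|] = Σ |t-1|·P(T=t)
 = 1·7/36 + 0·1/4 + 1·1/6 + 2·7/18
 = 7/36 + 0 + 1/6 + 7/9
 = 41/36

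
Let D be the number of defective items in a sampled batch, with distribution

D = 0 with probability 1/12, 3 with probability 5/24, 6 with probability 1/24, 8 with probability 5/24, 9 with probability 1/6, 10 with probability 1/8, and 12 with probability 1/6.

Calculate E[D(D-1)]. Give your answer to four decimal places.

E[D(D-1)] = Σ d(d-1)·P(D=d)
 = 0·1/12 + 6·5/24 + 30·1/24 + 56·5/24 + 72·1/6 + 90·1/8 + 132·1/6
 = 0 + 5/4 + 5/4 + 35/3 + 12 + 45/4 + 22
 = 713/12

59.4167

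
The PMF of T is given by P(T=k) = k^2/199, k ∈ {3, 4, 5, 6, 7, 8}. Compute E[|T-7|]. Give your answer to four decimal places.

1.1759

E[|T-7|] = Σ |t-7|·P(T=t)
 = 4·9/199 + 3·16/199 + 2·25/199 + 1·36/199 + 0·49/199 + 1·64/199
 = 36/199 + 48/199 + 50/199 + 36/199 + 0 + 64/199
 = 234/199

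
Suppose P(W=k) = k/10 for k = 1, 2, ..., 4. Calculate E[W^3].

E[W^3] = Σ w^3·P(W=w)
 = 1·1/10 + 8·1/5 + 27·3/10 + 64·2/5
 = 1/10 + 8/5 + 81/10 + 128/5
 = 177/5

35.4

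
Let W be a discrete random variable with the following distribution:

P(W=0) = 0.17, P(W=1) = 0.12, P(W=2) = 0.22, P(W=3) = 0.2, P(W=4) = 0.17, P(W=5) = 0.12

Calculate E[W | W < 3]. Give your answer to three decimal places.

1.098

P(W < 3) = 0.17 + 0.12 + 0.22 = 0.51.
E[W | W < 3] = [0·0.17 + 1·0.12 + 2·0.22] / 0.51
 = 0.56 / 0.51
 = 56/51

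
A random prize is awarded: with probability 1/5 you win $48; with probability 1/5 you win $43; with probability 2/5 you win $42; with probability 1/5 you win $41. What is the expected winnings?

E[payout] = 48·1/5 + 43·1/5 + 42·2/5 + 41·1/5
 = 48/5 + 43/5 + 84/5 + 41/5
 = 216/5

43.2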